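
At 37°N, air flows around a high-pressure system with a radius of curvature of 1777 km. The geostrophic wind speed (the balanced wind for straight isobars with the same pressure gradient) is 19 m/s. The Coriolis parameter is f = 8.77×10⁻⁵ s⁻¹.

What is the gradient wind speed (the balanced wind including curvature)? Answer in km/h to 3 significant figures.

79.7 km/h

Around a high, pressure-gradient force acts outward with centrifugal, so Coriolis balances both:
fV = (1/ρ)|∂P/∂n| + V²/R  →  V² − fR·V + fR·V_g = 0
With fR = 8.77×10⁻⁵ × 1777×10³ m = 156 m/s:
V = [fR − √((fR)² − 4 fR V_g)]/2 = [156 − √(156² − 4×156×19)]/2 = 22.1 m/s
Supergeostrophic (V > V_g = 19 m/s), as expected around a high.
Converting: 22.1 m/s × 3.6 = 79.7 km/h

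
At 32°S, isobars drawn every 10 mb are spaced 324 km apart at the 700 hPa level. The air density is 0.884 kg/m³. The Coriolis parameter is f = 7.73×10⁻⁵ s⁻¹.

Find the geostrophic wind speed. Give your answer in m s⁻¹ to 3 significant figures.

45.2 m s⁻¹

Pressure gradient: |∂P/∂n| = 1000 Pa / 324000 m = 3.09×10⁻³ Pa/m
Geostrophic balance (pressure-gradient force = Coriolis force):
V_g = (1/(fρ)) |∂P/∂n| = 3.09×10⁻³ / (7.73×10⁻⁵ × 0.884) = 45.2 m/s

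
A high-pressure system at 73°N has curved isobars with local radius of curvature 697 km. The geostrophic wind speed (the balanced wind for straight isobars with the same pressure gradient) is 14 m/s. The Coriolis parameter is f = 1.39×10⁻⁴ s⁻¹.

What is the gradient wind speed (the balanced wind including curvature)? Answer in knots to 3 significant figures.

Around a high, pressure-gradient force acts outward with centrifugal, so Coriolis balances both:
fV = (1/ρ)|∂P/∂n| + V²/R  →  V² − fR·V + fR·V_g = 0
With fR = 1.39×10⁻⁴ × 697×10³ m = 96.9 m/s:
V = [fR − √((fR)² − 4 fR V_g)]/2 = [96.9 − √(96.9² − 4×96.9×14)]/2 = 17 m/s
Supergeostrophic (V > V_g = 14 m/s), as expected around a high.
Converting: 17 m/s × 1.944 = 33.0 knots

33.0 knots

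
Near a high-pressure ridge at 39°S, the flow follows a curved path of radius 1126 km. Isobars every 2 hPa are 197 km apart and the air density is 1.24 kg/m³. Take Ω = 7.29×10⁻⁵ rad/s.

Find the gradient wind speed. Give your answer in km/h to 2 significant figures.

Coriolis parameter at 39°S:
f = 2Ω sin φ = 2 × 7.29×10⁻⁵ × sin 39° = 9.18×10⁻⁵ s⁻¹
Pressure gradient: |∂P/∂n| = 200 Pa / 197000 m = 1.02×10⁻³ Pa/m
Geostrophic speed: V_g = |∂P/∂n|/(fρ) = 1.02×10⁻³/(9.18×10⁻⁵ × 1.24) = 8.92 m/s
Around a high, pressure-gradient force acts outward with centrifugal, so Coriolis balances both:
fV = (1/ρ)|∂P/∂n| + V²/R  →  V² − fR·V + fR·V_g = 0
With fR = 9.18×10⁻⁵ × 1126×10³ m = 103 m/s:
V = [fR − √((fR)² − 4 fR V_g)]/2 = [103 − √(103² − 4×103×8.92)]/2 = 9.86 m/s
Supergeostrophic (V > V_g = 8.92 m/s), as expected around a high.
Converting: 9.86 m/s × 3.6 = 36 km/h

36 km/h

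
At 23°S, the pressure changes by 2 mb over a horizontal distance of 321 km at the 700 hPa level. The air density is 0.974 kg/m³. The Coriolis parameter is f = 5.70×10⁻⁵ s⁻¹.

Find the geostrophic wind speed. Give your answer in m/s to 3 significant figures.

Pressure gradient: |∂P/∂n| = 200 Pa / 321000 m = 6.23×10⁻⁴ Pa/m
Geostrophic balance (pressure-gradient force = Coriolis force):
V_g = (1/(fρ)) |∂P/∂n| = 6.23×10⁻⁴ / (5.70×10⁻⁵ × 0.974) = 11.2 m/s

11.2 m/s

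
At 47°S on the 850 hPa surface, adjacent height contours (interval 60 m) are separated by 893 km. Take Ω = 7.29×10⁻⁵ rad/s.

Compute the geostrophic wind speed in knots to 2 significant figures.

12 knots

Coriolis parameter at 47°S:
f = 2Ω sin φ = 2 × 7.29×10⁻⁵ × sin 47° = 1.07×10⁻⁴ s⁻¹
Height gradient: |∂Z/∂n| = 60 m / 893000 m = 6.72×10⁻⁵
On a pressure surface, geostrophic balance gives V_g = (g/f)|∂Z/∂n|:
V_g = 9.81 × 6.72×10⁻⁵ / 1.07×10⁻⁴ = 6.18 m/s
Converting: 6.18 m/s × 1.944 = 12 knots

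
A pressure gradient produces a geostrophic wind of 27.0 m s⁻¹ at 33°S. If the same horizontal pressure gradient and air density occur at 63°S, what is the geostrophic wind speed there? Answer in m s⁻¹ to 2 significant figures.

With the same pressure gradient and density, V_g ∝ 1/f ∝ 1/sin φ.
V₂ = V₁ · sin φ₁ / sin φ₂ = 27.0 × sin 33° / sin 63°
V₂ = 27.0 × 0.5446/0.8910 = 17 m s⁻¹

17 m s⁻¹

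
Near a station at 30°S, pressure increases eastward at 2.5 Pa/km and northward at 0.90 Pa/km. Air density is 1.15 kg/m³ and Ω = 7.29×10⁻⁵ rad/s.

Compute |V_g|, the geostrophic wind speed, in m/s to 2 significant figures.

Coriolis parameter at 30°S:
f = 2Ω sin φ = 2 × 7.29×10⁻⁵ × sin 30° = 7.29×10⁻⁵ s⁻¹
In the Southern Hemisphere f is negative: f = −7.29×10⁻⁵ s⁻¹.
Component geostrophic relations (x east, y north):
u_g = −(1/(fρ)) ∂P/∂y,  v_g = (1/(fρ)) ∂P/∂x
u_g = −(0.90×10⁻³)/(−7.29×10⁻⁵ × 1.15) = 10.7 m/s;  v_g = (2.5×10⁻³)/(−7.29×10⁻⁵ × 1.15) = −29.8 m/s
|V_g| = √(u_g² + v_g²) = 31.7 m/s

32 m/s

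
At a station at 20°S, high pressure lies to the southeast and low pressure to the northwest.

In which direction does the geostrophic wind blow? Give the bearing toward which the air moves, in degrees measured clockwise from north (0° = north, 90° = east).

225°

The pressure-gradient force points toward the northwest (bearing 315°).
Geostrophic balance: in the Southern Hemisphere the Coriolis force deflects motion to the left, so the geostrophic wind blows 90° to the left of the pressure-gradient force (low pressure on the right).
Rotating 315° by 90° counterclockwise gives 225° — the wind blows toward the southwest.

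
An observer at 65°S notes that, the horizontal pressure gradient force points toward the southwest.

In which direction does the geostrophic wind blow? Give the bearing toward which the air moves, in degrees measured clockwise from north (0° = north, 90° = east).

135°

The pressure-gradient force points toward the southwest (bearing 225°).
Geostrophic balance: in the Southern Hemisphere the Coriolis force deflects motion to the left, so the geostrophic wind blows 90° to the left of the pressure-gradient force (low pressure on the right).
Rotating 225° by 90° counterclockwise gives 135° — the wind blows toward the southeast.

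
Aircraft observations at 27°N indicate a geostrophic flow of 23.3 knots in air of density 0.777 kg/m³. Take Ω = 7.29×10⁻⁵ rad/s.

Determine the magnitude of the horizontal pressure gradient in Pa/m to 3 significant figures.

6.16×10⁻⁴ Pa/m

Coriolis parameter at 27°N:
f = 2Ω sin φ = 2 × 7.29×10⁻⁵ × sin 27° = 6.62×10⁻⁵ s⁻¹
Wind speed in SI: 23.3 knots = 12.0 m/s
Geostrophic balance rearranged: |∂P/∂n| = f ρ V_g
|∂P/∂n| = 6.62×10⁻⁵ × 0.777 × 12.0 = 6.16×10⁻⁴ Pa/m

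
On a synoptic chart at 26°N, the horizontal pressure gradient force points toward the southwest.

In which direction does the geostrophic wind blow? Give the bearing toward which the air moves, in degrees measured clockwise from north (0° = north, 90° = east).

The pressure-gradient force points toward the southwest (bearing 225°).
Geostrophic balance: in the Northern Hemisphere the Coriolis force deflects motion to the right, so the geostrophic wind blows 90° to the right of the pressure-gradient force (low pressure on the left).
Rotating 225° by 90° clockwise gives 315° — the wind blows toward the northwest.

315°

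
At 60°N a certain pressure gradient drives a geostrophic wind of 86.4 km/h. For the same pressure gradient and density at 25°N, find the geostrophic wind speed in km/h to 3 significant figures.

With the same pressure gradient and density, V_g ∝ 1/f ∝ 1/sin φ.
V₂ = V₁ · sin φ₁ / sin φ₂ = 86.4 × sin 60° / sin 25°
V₂ = 86.4 × 0.8660/0.4226 = 177 km/h

177 km/h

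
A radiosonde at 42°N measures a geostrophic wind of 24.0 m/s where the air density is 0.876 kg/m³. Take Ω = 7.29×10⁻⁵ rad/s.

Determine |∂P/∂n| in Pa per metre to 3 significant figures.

Coriolis parameter at 42°N:
f = 2Ω sin φ = 2 × 7.29×10⁻⁵ × sin 42° = 9.76×10⁻⁵ s⁻¹
Geostrophic balance rearranged: |∂P/∂n| = f ρ V_g
|∂P/∂n| = 9.76×10⁻⁵ × 0.876 × 24.0 = 2.05×10⁻³ Pa/m

2.05×10⁻³ Pa/m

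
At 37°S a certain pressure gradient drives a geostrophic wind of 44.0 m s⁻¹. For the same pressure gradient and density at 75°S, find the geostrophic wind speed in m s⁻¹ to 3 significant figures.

With the same pressure gradient and density, V_g ∝ 1/f ∝ 1/sin φ.
V₂ = V₁ · sin φ₁ / sin φ₂ = 44.0 × sin 37° / sin 75°
V₂ = 44.0 × 0.6018/0.9659 = 27.4 m s⁻¹

27.4 m s⁻¹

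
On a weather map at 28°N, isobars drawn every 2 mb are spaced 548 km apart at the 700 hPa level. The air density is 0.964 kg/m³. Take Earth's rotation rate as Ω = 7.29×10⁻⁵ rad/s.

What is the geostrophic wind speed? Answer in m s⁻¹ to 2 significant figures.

Coriolis parameter at 28°N:
f = 2Ω sin φ = 2 × 7.29×10⁻⁵ × sin 28° = 6.84×10⁻⁵ s⁻¹
Pressure gradient: |∂P/∂n| = 200 Pa / 548000 m = 3.65×10⁻⁴ Pa/m
Geostrophic balance (pressure-gradient force = Coriolis force):
V_g = (1/(fρ)) |∂P/∂n| = 3.65×10⁻⁴ / (6.84×10⁻⁵ × 0.964) = 5.53 m/s

5.5 m s⁻¹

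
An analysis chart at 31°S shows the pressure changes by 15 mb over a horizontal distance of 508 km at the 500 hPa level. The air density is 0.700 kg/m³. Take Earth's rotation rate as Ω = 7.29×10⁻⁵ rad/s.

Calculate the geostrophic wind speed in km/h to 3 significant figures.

Coriolis parameter at 31°S:
f = 2Ω sin φ = 2 × 7.29×10⁻⁵ × sin 31° = 7.51×10⁻⁵ s⁻¹
Pressure gradient: |∂P/∂n| = 1500 Pa / 508000 m = 2.95×10⁻³ Pa/m
Geostrophic balance (pressure-gradient force = Coriolis force):
V_g = (1/(fρ)) |∂P/∂n| = 2.95×10⁻³ / (7.51×10⁻⁵ × 0.700) = 56.2 m/s
Converting: 56.2 m/s × 3.6 = 202 km/h

202 km/h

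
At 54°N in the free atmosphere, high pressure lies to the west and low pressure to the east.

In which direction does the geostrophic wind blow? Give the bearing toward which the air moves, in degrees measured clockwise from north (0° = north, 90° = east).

The pressure-gradient force points toward the east (bearing 090°).
Geostrophic balance: in the Northern Hemisphere the Coriolis force deflects motion to the right, so the geostrophic wind blows 90° to the right of the pressure-gradient force (low pressure on the left).
Rotating 090° by 90° clockwise gives 180° — the wind blows toward the south.

180°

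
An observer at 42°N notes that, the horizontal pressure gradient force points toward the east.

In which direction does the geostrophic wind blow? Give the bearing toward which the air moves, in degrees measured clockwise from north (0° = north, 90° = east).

The pressure-gradient force points toward the east (bearing 090°).
Geostrophic balance: in the Northern Hemisphere the Coriolis force deflects motion to the right, so the geostrophic wind blows 90° to the right of the pressure-gradient force (low pressure on the left).
Rotating 090° by 90° clockwise gives 180° — the wind blows toward the south.

180°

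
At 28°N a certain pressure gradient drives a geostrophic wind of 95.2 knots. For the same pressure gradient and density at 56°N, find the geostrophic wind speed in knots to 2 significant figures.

54 knots

With the same pressure gradient and density, V_g ∝ 1/f ∝ 1/sin φ.
V₂ = V₁ · sin φ₁ / sin φ₂ = 95.2 × sin 28° / sin 56°
V₂ = 95.2 × 0.4695/0.8290 = 54 knots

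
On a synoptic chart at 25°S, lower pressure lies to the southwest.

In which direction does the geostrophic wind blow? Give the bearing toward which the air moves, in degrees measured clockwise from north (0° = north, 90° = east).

The pressure-gradient force points toward the southwest (bearing 225°).
Geostrophic balance: in the Southern Hemisphere the Coriolis force deflects motion to the left, so the geostrophic wind blows 90° to the left of the pressure-gradient force (low pressure on the right).
Rotating 225° by 90° counterclockwise gives 135° — the wind blows toward the southeast.

135°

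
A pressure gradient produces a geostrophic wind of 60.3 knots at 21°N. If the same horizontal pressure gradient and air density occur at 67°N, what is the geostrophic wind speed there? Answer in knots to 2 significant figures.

With the same pressure gradient and density, V_g ∝ 1/f ∝ 1/sin φ.
V₂ = V₁ · sin φ₁ / sin φ₂ = 60.3 × sin 21° / sin 67°
V₂ = 60.3 × 0.3584/0.9205 = 23 knots

23 knots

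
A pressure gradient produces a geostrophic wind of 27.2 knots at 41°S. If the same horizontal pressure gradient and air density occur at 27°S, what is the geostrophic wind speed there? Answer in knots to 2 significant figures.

39 knots

With the same pressure gradient and density, V_g ∝ 1/f ∝ 1/sin φ.
V₂ = V₁ · sin φ₁ / sin φ₂ = 27.2 × sin 41° / sin 27°
V₂ = 27.2 × 0.6561/0.4540 = 39 knots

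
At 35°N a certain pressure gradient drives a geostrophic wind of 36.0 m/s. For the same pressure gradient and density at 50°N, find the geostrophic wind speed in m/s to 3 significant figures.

With the same pressure gradient and density, V_g ∝ 1/f ∝ 1/sin φ.
V₂ = V₁ · sin φ₁ / sin φ₂ = 36.0 × sin 35° / sin 50°
V₂ = 36.0 × 0.5736/0.7660 = 27.0 m/s

27.0 m/s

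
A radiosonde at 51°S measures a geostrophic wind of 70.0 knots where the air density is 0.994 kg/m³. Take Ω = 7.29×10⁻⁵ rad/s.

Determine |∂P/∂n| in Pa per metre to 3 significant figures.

Coriolis parameter at 51°S:
f = 2Ω sin φ = 2 × 7.29×10⁻⁵ × sin 51° = 1.13×10⁻⁴ s⁻¹
Wind speed in SI: 70.0 knots = 36.0 m/s
Geostrophic balance rearranged: |∂P/∂n| = f ρ V_g
|∂P/∂n| = 1.13×10⁻⁴ × 0.994 × 36.0 = 4.06×10⁻³ Pa/m

4.06×10⁻³ Pa/m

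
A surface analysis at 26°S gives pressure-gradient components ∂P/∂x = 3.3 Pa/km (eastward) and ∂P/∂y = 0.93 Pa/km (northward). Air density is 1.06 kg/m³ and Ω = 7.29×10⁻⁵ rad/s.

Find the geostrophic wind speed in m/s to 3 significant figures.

Coriolis parameter at 26°S:
f = 2Ω sin φ = 2 × 7.29×10⁻⁵ × sin 26° = 6.39×10⁻⁵ s⁻¹
In the Southern Hemisphere f is negative: f = −6.39×10⁻⁵ s⁻¹.
Component geostrophic relations (x east, y north):
u_g = −(1/(fρ)) ∂P/∂y,  v_g = (1/(fρ)) ∂P/∂x
u_g = −(0.93×10⁻³)/(−6.39×10⁻⁵ × 1.06) = 13.7 m/s;  v_g = (3.3×10⁻³)/(−6.39×10⁻⁵ × 1.06) = −48.7 m/s
|V_g| = √(u_g² + v_g²) = 50.6 m/s

50.6 m/s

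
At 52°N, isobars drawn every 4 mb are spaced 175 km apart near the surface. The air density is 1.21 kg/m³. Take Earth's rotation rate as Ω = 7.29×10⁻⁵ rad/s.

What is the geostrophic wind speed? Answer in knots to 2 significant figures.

Coriolis parameter at 52°N:
f = 2Ω sin φ = 2 × 7.29×10⁻⁵ × sin 52° = 1.15×10⁻⁴ s⁻¹
Pressure gradient: |∂P/∂n| = 400 Pa / 175000 m = 2.29×10⁻³ Pa/m
Geostrophic balance (pressure-gradient force = Coriolis force):
V_g = (1/(fρ)) |∂P/∂n| = 2.29×10⁻³ / (1.15×10⁻⁴ × 1.21) = 16.4 m/s
Converting: 16.4 m/s × 1.944 = 32 knots

32 knots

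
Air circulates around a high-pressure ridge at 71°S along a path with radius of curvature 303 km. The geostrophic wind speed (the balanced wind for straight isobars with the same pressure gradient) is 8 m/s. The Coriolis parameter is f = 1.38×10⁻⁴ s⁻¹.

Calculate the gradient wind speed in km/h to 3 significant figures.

Around a high, pressure-gradient force acts outward with centrifugal, so Coriolis balances both:
fV = (1/ρ)|∂P/∂n| + V²/R  →  V² − fR·V + fR·V_g = 0
With fR = 1.38×10⁻⁴ × 303×10³ m = 41.8 m/s:
V = [fR − √((fR)² − 4 fR V_g)]/2 = [41.8 − √(41.8² − 4×41.8×8)]/2 = 10.8 m/s
Supergeostrophic (V > V_g = 8 m/s), as expected around a high.
Converting: 10.8 m/s × 3.6 = 38.8 km/h

38.8 km/h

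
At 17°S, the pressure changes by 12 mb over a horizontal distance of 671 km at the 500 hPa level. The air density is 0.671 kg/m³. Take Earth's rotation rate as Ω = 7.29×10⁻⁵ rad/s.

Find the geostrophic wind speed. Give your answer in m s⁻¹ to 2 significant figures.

63 m s⁻¹

Coriolis parameter at 17°S:
f = 2Ω sin φ = 2 × 7.29×10⁻⁵ × sin 17° = 4.26×10⁻⁵ s⁻¹
Pressure gradient: |∂P/∂n| = 1200 Pa / 671000 m = 1.79×10⁻³ Pa/m
Geostrophic balance (pressure-gradient force = Coriolis force):
V_g = (1/(fρ)) |∂P/∂n| = 1.79×10⁻³ / (4.26×10⁻⁵ × 0.671) = 62.5 m/s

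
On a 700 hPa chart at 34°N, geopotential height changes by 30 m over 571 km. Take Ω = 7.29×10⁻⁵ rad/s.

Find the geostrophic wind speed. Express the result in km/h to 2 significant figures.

Coriolis parameter at 34°N:
f = 2Ω sin φ = 2 × 7.29×10⁻⁵ × sin 34° = 8.15×10⁻⁵ s⁻¹
Height gradient: |∂Z/∂n| = 30 m / 571000 m = 5.25×10⁻⁵
On a pressure surface, geostrophic balance gives V_g = (g/f)|∂Z/∂n|:
V_g = 9.81 × 5.25×10⁻⁵ / 8.15×10⁻⁵ = 6.32 m/s
Converting: 6.32 m/s × 3.6 = 23 km/h

23 km/h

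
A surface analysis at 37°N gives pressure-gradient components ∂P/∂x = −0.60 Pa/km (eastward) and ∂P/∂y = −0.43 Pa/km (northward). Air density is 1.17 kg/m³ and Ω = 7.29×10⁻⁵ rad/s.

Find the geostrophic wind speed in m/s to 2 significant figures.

7.2 m/s

Coriolis parameter at 37°N:
f = 2Ω sin φ = 2 × 7.29×10⁻⁵ × sin 37° = 8.77×10⁻⁵ s⁻¹
Component geostrophic relations (x east, y north):
u_g = −(1/(fρ)) ∂P/∂y,  v_g = (1/(fρ)) ∂P/∂x
u_g = −(−0.43×10⁻³)/(8.77×10⁻⁵ × 1.17) = 4.19 m/s;  v_g = (−0.60×10⁻³)/(8.77×10⁻⁵ × 1.17) = −5.84 m/s
|V_g| = √(u_g² + v_g²) = 7.19 m/s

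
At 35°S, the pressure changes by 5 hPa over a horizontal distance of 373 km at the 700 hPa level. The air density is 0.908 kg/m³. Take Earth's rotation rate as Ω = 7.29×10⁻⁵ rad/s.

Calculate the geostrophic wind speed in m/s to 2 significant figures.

Coriolis parameter at 35°S:
f = 2Ω sin φ = 2 × 7.29×10⁻⁵ × sin 35° = 8.36×10⁻⁵ s⁻¹
Pressure gradient: |∂P/∂n| = 500 Pa / 373000 m = 1.34×10⁻³ Pa/m
Geostrophic balance (pressure-gradient force = Coriolis force):
V_g = (1/(fρ)) |∂P/∂n| = 1.34×10⁻³ / (8.36×10⁻⁵ × 0.908) = 17.7 m/s

18 m/s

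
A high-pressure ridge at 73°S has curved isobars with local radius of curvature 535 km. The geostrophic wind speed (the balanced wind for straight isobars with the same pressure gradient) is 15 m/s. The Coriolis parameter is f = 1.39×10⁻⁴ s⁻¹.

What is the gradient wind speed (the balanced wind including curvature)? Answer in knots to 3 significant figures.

40.5 knots

Around a high, pressure-gradient force acts outward with centrifugal, so Coriolis balances both:
fV = (1/ρ)|∂P/∂n| + V²/R  →  V² − fR·V + fR·V_g = 0
With fR = 1.39×10⁻⁴ × 535×10³ m = 74.4 m/s:
V = [fR − √((fR)² − 4 fR V_g)]/2 = [74.4 − √(74.4² − 4×74.4×15)]/2 = 20.8 m/s
Supergeostrophic (V > V_g = 15 m/s), as expected around a high.
Converting: 20.8 m/s × 1.944 = 40.5 knots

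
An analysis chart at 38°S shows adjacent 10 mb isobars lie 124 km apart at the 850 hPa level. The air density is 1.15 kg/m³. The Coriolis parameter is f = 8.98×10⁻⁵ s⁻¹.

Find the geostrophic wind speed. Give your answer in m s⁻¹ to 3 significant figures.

Pressure gradient: |∂P/∂n| = 1000 Pa / 124000 m = 8.06×10⁻³ Pa/m
Geostrophic balance (pressure-gradient force = Coriolis force):
V_g = (1/(fρ)) |∂P/∂n| = 8.06×10⁻³ / (8.98×10⁻⁵ × 1.15) = 78.1 m/s

78.1 m s⁻¹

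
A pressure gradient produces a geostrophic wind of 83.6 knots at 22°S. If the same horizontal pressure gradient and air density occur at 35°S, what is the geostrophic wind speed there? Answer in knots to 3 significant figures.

With the same pressure gradient and density, V_g ∝ 1/f ∝ 1/sin φ.
V₂ = V₁ · sin φ₁ / sin φ₂ = 83.6 × sin 22° / sin 35°
V₂ = 83.6 × 0.3746/0.5736 = 54.6 knots

54.6 knots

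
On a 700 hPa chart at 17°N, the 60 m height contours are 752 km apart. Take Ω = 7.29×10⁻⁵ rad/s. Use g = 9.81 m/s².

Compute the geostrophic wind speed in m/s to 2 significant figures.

18 m/s

Coriolis parameter at 17°N:
f = 2Ω sin φ = 2 × 7.29×10⁻⁵ × sin 17° = 4.26×10⁻⁵ s⁻¹
Height gradient: |∂Z/∂n| = 60 m / 752000 m = 7.98×10⁻⁵
On a pressure surface, geostrophic balance gives V_g = (g/f)|∂Z/∂n|:
V_g = 9.81 × 7.98×10⁻⁵ / 4.26×10⁻⁵ = 18.4 m/s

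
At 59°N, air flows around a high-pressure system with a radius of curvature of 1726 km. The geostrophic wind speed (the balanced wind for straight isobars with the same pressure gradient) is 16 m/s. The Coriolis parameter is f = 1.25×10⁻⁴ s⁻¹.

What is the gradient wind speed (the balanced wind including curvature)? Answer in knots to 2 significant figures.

Around a high, pressure-gradient force acts outward with centrifugal, so Coriolis balances both:
fV = (1/ρ)|∂P/∂n| + V²/R  →  V² − fR·V + fR·V_g = 0
With fR = 1.25×10⁻⁴ × 1726×10³ m = 216 m/s:
V = [fR − √((fR)² − 4 fR V_g)]/2 = [216 − √(216² − 4×216×16)]/2 = 17.4 m/s
Supergeostrophic (V > V_g = 16 m/s), as expected around a high.
Converting: 17.4 m/s × 1.944 = 34 knots

34 knots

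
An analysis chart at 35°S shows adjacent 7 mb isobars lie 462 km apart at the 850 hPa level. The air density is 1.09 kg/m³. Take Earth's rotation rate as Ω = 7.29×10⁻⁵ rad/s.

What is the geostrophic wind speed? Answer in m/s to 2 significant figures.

Coriolis parameter at 35°S:
f = 2Ω sin φ = 2 × 7.29×10⁻⁵ × sin 35° = 8.36×10⁻⁵ s⁻¹
Pressure gradient: |∂P/∂n| = 700 Pa / 462000 m = 1.52×10⁻³ Pa/m
Geostrophic balance (pressure-gradient force = Coriolis force):
V_g = (1/(fρ)) |∂P/∂n| = 1.52×10⁻³ / (8.36×10⁻⁵ × 1.09) = 16.6 m/s

17 m/s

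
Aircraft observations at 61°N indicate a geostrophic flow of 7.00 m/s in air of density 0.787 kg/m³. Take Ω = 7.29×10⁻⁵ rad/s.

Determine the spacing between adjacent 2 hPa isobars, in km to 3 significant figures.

285 km

Coriolis parameter at 61°N:
f = 2Ω sin φ = 2 × 7.29×10⁻⁵ × sin 61° = 1.28×10⁻⁴ s⁻¹
Geostrophic balance rearranged: |∂P/∂n| = f ρ V_g
|∂P/∂n| = 1.28×10⁻⁴ × 0.787 × 7.00 = 7.03×10⁻⁴ Pa/m
Isobar spacing: Δn = ΔP/|∂P/∂n| = 200 Pa / 7.03×10⁻⁴ Pa/m = 284695 m ≈ 285 km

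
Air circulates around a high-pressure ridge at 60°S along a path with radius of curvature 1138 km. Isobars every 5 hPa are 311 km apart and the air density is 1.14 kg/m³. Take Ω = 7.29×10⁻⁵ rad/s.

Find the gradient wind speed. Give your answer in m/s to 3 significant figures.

Coriolis parameter at 60°S:
f = 2Ω sin φ = 2 × 7.29×10⁻⁵ × sin 60° = 1.26×10⁻⁴ s⁻¹
Pressure gradient: |∂P/∂n| = 500 Pa / 311000 m = 1.61×10⁻³ Pa/m
Geostrophic speed: V_g = |∂P/∂n|/(fρ) = 1.61×10⁻³/(1.26×10⁻⁴ × 1.14) = 11.2 m/s
Around a high, pressure-gradient force acts outward with centrifugal, so Coriolis balances both:
fV = (1/ρ)|∂P/∂n| + V²/R  →  V² − fR·V + fR·V_g = 0
With fR = 1.26×10⁻⁴ × 1138×10³ m = 144 m/s:
V = [fR − √((fR)² − 4 fR V_g)]/2 = [144 − √(144² − 4×144×11.2)]/2 = 12.2 m/s
Supergeostrophic (V > V_g = 11.2 m/s), as expected around a high.

12.2 m/s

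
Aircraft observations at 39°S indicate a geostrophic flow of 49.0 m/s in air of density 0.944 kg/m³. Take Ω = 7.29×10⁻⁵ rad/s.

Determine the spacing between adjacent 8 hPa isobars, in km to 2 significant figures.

190 km

Coriolis parameter at 39°S:
f = 2Ω sin φ = 2 × 7.29×10⁻⁵ × sin 39° = 9.18×10⁻⁵ s⁻¹
Geostrophic balance rearranged: |∂P/∂n| = f ρ V_g
|∂P/∂n| = 9.18×10⁻⁵ × 0.944 × 49.0 = 4.24×10⁻³ Pa/m
Isobar spacing: Δn = ΔP/|∂P/∂n| = 800 Pa / 4.24×10⁻³ Pa/m = 188492 m ≈ 190 km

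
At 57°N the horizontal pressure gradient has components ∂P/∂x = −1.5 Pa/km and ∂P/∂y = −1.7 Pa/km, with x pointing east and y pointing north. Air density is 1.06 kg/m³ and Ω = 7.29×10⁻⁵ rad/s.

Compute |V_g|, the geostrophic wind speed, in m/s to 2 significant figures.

17 m/s

Coriolis parameter at 57°N:
f = 2Ω sin φ = 2 × 7.29×10⁻⁵ × sin 57° = 1.22×10⁻⁴ s⁻¹
Component geostrophic relations (x east, y north):
u_g = −(1/(fρ)) ∂P/∂y,  v_g = (1/(fρ)) ∂P/∂x
u_g = −(−1.7×10⁻³)/(1.22×10⁻⁴ × 1.06) = 13.1 m/s;  v_g = (−1.5×10⁻³)/(1.22×10⁻⁴ × 1.06) = −11.6 m/s
|V_g| = √(u_g² + v_g²) = 17.5 m/s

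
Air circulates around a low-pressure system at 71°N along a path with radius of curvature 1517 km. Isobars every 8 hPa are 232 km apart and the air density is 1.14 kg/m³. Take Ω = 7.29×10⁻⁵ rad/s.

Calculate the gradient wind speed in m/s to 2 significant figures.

Coriolis parameter at 71°N:
f = 2Ω sin φ = 2 × 7.29×10⁻⁵ × sin 71° = 1.38×10⁻⁴ s⁻¹
Pressure gradient: |∂P/∂n| = 800 Pa / 232000 m = 3.45×10⁻³ Pa/m
Geostrophic speed: V_g = |∂P/∂n|/(fρ) = 3.45×10⁻³/(1.38×10⁻⁴ × 1.14) = 21.9 m/s
Around a low, centrifugal force acts outward with Coriolis, so pressure-gradient force balances both:
(1/ρ)|∂P/∂n| = fV + V²/R  →  V² + fR·V − fR·V_g = 0
With fR = 1.38×10⁻⁴ × 1517×10³ m = 209 m/s:
V = [−fR + √((fR)² + 4 fR V_g)]/2 = [−209 + √(209² + 4×209×21.9)]/2 = 20 m/s
Subgeostrophic (V < V_g = 21.9 m/s), as expected around a low.

20 m/s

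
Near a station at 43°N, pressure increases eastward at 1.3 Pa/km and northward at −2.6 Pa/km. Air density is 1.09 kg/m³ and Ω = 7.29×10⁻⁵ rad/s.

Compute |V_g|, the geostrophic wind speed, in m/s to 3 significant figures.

26.8 m/s

Coriolis parameter at 43°N:
f = 2Ω sin φ = 2 × 7.29×10⁻⁵ × sin 43° = 9.94×10⁻⁵ s⁻¹
Component geostrophic relations (x east, y north):
u_g = −(1/(fρ)) ∂P/∂y,  v_g = (1/(fρ)) ∂P/∂x
u_g = −(−2.6×10⁻³)/(9.94×10⁻⁵ × 1.09) = 24.0 m/s;  v_g = (1.3×10⁻³)/(9.94×10⁻⁵ × 1.09) = 12.0 m/s
|V_g| = √(u_g² + v_g²) = 26.8 m/s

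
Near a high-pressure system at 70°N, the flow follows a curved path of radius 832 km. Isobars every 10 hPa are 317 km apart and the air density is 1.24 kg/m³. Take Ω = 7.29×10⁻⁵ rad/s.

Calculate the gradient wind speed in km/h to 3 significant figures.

84.1 km/h

Coriolis parameter at 70°N:
f = 2Ω sin φ = 2 × 7.29×10⁻⁵ × sin 70° = 1.37×10⁻⁴ s⁻¹
Pressure gradient: |∂P/∂n| = 1000 Pa / 317000 m = 3.15×10⁻³ Pa/m
Geostrophic speed: V_g = |∂P/∂n|/(fρ) = 3.15×10⁻³/(1.37×10⁻⁴ × 1.24) = 18.6 m/s
Around a high, pressure-gradient force acts outward with centrifugal, so Coriolis balances both:
fV = (1/ρ)|∂P/∂n| + V²/R  →  V² − fR·V + fR·V_g = 0
With fR = 1.37×10⁻⁴ × 832×10³ m = 114 m/s:
V = [fR − √((fR)² − 4 fR V_g)]/2 = [114 − √(114² − 4×114×18.6)]/2 = 23.4 m/s
Supergeostrophic (V > V_g = 18.6 m/s), as expected around a high.
Converting: 23.4 m/s × 3.6 = 84.1 km/h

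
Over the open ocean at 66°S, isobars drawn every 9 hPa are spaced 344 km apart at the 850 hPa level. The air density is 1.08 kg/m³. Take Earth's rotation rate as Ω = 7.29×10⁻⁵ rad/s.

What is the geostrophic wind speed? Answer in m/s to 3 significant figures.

18.2 m/s

Coriolis parameter at 66°S:
f = 2Ω sin φ = 2 × 7.29×10⁻⁵ × sin 66° = 1.33×10⁻⁴ s⁻¹
Pressure gradient: |∂P/∂n| = 900 Pa / 344000 m = 2.62×10⁻³ Pa/m
Geostrophic balance (pressure-gradient force = Coriolis force):
V_g = (1/(fρ)) |∂P/∂n| = 2.62×10⁻³ / (1.33×10⁻⁴ × 1.08) = 18.2 m/s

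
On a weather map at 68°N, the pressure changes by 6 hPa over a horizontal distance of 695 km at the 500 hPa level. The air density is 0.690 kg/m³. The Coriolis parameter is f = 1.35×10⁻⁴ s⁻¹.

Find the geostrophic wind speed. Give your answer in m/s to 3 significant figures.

9.27 m/s

Pressure gradient: |∂P/∂n| = 600 Pa / 695000 m = 8.63×10⁻⁴ Pa/m
Geostrophic balance (pressure-gradient force = Coriolis force):
V_g = (1/(fρ)) |∂P/∂n| = 8.63×10⁻⁴ / (1.35×10⁻⁴ × 0.690) = 9.27 m/s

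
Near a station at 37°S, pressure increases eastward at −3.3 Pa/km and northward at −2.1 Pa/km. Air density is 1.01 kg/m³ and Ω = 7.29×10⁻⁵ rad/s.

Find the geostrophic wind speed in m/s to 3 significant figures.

Coriolis parameter at 37°S:
f = 2Ω sin φ = 2 × 7.29×10⁻⁵ × sin 37° = 8.77×10⁻⁵ s⁻¹
In the Southern Hemisphere f is negative: f = −8.77×10⁻⁵ s⁻¹.
Component geostrophic relations (x east, y north):
u_g = −(1/(fρ)) ∂P/∂y,  v_g = (1/(fρ)) ∂P/∂x
u_g = −(−2.1×10⁻³)/(−8.77×10⁻⁵ × 1.01) = −23.7 m/s;  v_g = (−3.3×10⁻³)/(−8.77×10⁻⁵ × 1.01) = 37.2 m/s
|V_g| = √(u_g² + v_g²) = 44.1 m/s

44.1 m/s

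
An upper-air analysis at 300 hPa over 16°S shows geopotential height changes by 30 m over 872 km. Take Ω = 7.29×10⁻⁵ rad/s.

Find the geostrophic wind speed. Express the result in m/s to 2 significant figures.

Coriolis parameter at 16°S:
f = 2Ω sin φ = 2 × 7.29×10⁻⁵ × sin 16° = 4.02×10⁻⁵ s⁻¹
Height gradient: |∂Z/∂n| = 30 m / 872000 m = 3.44×10⁻⁵
On a pressure surface, geostrophic balance gives V_g = (g/f)|∂Z/∂n|:
V_g = 9.81 × 3.44×10⁻⁵ / 4.02×10⁻⁵ = 8.40 m/s

8.4 m/s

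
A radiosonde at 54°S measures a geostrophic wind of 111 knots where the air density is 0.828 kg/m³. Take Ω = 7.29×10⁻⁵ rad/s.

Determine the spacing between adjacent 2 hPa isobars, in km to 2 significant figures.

36 km

Coriolis parameter at 54°S:
f = 2Ω sin φ = 2 × 7.29×10⁻⁵ × sin 54° = 1.18×10⁻⁴ s⁻¹
Wind speed in SI: 111 knots = 57.1 m/s
Geostrophic balance rearranged: |∂P/∂n| = f ρ V_g
|∂P/∂n| = 1.18×10⁻⁴ × 0.828 × 57.1 = 5.58×10⁻³ Pa/m
Isobar spacing: Δn = ΔP/|∂P/∂n| = 200 Pa / 5.58×10⁻³ Pa/m = 35861 m ≈ 36 km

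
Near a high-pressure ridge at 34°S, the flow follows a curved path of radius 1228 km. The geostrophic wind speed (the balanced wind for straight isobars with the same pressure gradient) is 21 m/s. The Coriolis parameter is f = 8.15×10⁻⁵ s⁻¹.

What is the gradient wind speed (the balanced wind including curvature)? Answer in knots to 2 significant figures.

58 knots

Around a high, pressure-gradient force acts outward with centrifugal, so Coriolis balances both:
fV = (1/ρ)|∂P/∂n| + V²/R  →  V² − fR·V + fR·V_g = 0
With fR = 8.15×10⁻⁵ × 1228×10³ m = 100 m/s:
V = [fR − √((fR)² − 4 fR V_g)]/2 = [100 − √(100² − 4×100×21)]/2 = 30 m/s
Supergeostrophic (V > V_g = 21 m/s), as expected around a high.
Converting: 30 m/s × 1.944 = 58 knots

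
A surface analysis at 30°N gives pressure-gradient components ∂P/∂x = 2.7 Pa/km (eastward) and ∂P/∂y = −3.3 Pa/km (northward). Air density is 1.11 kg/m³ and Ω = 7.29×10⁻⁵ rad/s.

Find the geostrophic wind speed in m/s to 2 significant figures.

Coriolis parameter at 30°N:
f = 2Ω sin φ = 2 × 7.29×10⁻⁵ × sin 30° = 7.29×10⁻⁵ s⁻¹
Component geostrophic relations (x east, y north):
u_g = −(1/(fρ)) ∂P/∂y,  v_g = (1/(fρ)) ∂P/∂x
u_g = −(−3.3×10⁻³)/(7.29×10⁻⁵ × 1.11) = 40.8 m/s;  v_g = (2.7×10⁻³)/(7.29×10⁻⁵ × 1.11) = 33.4 m/s
|V_g| = √(u_g² + v_g²) = 52.7 m/s

53 m/s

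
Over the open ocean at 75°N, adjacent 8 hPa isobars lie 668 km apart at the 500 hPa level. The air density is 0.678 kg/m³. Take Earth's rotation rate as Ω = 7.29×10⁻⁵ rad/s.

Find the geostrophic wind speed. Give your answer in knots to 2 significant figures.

Coriolis parameter at 75°N:
f = 2Ω sin φ = 2 × 7.29×10⁻⁵ × sin 75° = 1.41×10⁻⁴ s⁻¹
Pressure gradient: |∂P/∂n| = 800 Pa / 668000 m = 1.20×10⁻³ Pa/m
Geostrophic balance (pressure-gradient force = Coriolis force):
V_g = (1/(fρ)) |∂P/∂n| = 1.20×10⁻³ / (1.41×10⁻⁴ × 0.678) = 12.5 m/s
Converting: 12.5 m/s × 1.944 = 24 knots

24 knots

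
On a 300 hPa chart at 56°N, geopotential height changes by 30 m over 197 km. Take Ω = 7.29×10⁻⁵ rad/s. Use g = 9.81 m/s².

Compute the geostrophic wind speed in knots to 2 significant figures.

24 knots

Coriolis parameter at 56°N:
f = 2Ω sin φ = 2 × 7.29×10⁻⁵ × sin 56° = 1.21×10⁻⁴ s⁻¹
Height gradient: |∂Z/∂n| = 30 m / 197000 m = 1.52×10⁻⁴
On a pressure surface, geostrophic balance gives V_g = (g/f)|∂Z/∂n|:
V_g = 9.81 × 1.52×10⁻⁴ / 1.21×10⁻⁴ = 12.4 m/s
Converting: 12.4 m/s × 1.944 = 24 knots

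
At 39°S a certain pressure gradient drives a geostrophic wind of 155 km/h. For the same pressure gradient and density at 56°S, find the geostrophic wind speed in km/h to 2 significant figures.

120 km/h

With the same pressure gradient and density, V_g ∝ 1/f ∝ 1/sin φ.
V₂ = V₁ · sin φ₁ / sin φ₂ = 155 × sin 39° / sin 56°
V₂ = 155 × 0.6293/0.8290 = 120 km/h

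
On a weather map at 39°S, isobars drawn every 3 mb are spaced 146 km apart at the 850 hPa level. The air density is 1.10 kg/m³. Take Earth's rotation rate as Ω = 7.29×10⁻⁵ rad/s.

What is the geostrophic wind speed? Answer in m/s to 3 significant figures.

20.4 m/s

Coriolis parameter at 39°S:
f = 2Ω sin φ = 2 × 7.29×10⁻⁵ × sin 39° = 9.18×10⁻⁵ s⁻¹
Pressure gradient: |∂P/∂n| = 300 Pa / 146000 m = 2.05×10⁻³ Pa/m
Geostrophic balance (pressure-gradient force = Coriolis force):
V_g = (1/(fρ)) |∂P/∂n| = 2.05×10⁻³ / (9.18×10⁻⁵ × 1.10) = 20.4 m/s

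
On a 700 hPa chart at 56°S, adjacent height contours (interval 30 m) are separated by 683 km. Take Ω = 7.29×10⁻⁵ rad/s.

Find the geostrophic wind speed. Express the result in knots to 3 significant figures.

Coriolis parameter at 56°S:
f = 2Ω sin φ = 2 × 7.29×10⁻⁵ × sin 56° = 1.21×10⁻⁴ s⁻¹
Height gradient: |∂Z/∂n| = 30 m / 683000 m = 4.39×10⁻⁵
On a pressure surface, geostrophic balance gives V_g = (g/f)|∂Z/∂n|:
V_g = 9.81 × 4.39×10⁻⁵ / 1.21×10⁻⁴ = 3.56 m/s
Converting: 3.56 m/s × 1.944 = 6.93 knots

6.93 knots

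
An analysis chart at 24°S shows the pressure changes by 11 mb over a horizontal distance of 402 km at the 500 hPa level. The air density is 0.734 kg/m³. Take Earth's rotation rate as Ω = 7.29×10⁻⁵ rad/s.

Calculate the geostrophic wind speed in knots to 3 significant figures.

Coriolis parameter at 24°S:
f = 2Ω sin φ = 2 × 7.29×10⁻⁵ × sin 24° = 5.93×10⁻⁵ s⁻¹
Pressure gradient: |∂P/∂n| = 1100 Pa / 402000 m = 2.74×10⁻³ Pa/m
Geostrophic balance (pressure-gradient force = Coriolis force):
V_g = (1/(fρ)) |∂P/∂n| = 2.74×10⁻³ / (5.93×10⁻⁵ × 0.734) = 62.9 m/s
Converting: 62.9 m/s × 1.944 = 122 knots

122 knots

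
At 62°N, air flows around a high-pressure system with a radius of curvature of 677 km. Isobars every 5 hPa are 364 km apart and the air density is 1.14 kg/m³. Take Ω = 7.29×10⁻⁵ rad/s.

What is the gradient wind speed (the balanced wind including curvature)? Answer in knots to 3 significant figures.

Coriolis parameter at 62°N:
f = 2Ω sin φ = 2 × 7.29×10⁻⁵ × sin 62° = 1.29×10⁻⁴ s⁻¹
Pressure gradient: |∂P/∂n| = 500 Pa / 364000 m = 1.37×10⁻³ Pa/m
Geostrophic speed: V_g = |∂P/∂n|/(fρ) = 1.37×10⁻³/(1.29×10⁻⁴ × 1.14) = 9.36 m/s
Around a high, pressure-gradient force acts outward with centrifugal, so Coriolis balances both:
fV = (1/ρ)|∂P/∂n| + V²/R  →  V² − fR·V + fR·V_g = 0
With fR = 1.29×10⁻⁴ × 677×10³ m = 87.2 m/s:
V = [fR − √((fR)² − 4 fR V_g)]/2 = [87.2 − √(87.2² − 4×87.2×9.36)]/2 = 10.7 m/s
Supergeostrophic (V > V_g = 9.36 m/s), as expected around a high.
Converting: 10.7 m/s × 1.944 = 20.7 knots

20.7 knots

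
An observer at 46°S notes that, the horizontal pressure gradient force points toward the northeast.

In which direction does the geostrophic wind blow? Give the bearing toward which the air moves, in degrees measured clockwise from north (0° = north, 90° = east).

315°

The pressure-gradient force points toward the northeast (bearing 045°).
Geostrophic balance: in the Southern Hemisphere the Coriolis force deflects motion to the left, so the geostrophic wind blows 90° to the left of the pressure-gradient force (low pressure on the right).
Rotating 045° by 90° counterclockwise gives 315° — the wind blows toward the northwest.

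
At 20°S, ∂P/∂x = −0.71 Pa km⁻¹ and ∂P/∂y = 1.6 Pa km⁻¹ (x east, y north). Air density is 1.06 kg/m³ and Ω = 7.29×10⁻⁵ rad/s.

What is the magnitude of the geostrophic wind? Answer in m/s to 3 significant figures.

Coriolis parameter at 20°S:
f = 2Ω sin φ = 2 × 7.29×10⁻⁵ × sin 20° = 4.99×10⁻⁵ s⁻¹
In the Southern Hemisphere f is negative: f = −4.99×10⁻⁵ s⁻¹.
Component geostrophic relations (x east, y north):
u_g = −(1/(fρ)) ∂P/∂y,  v_g = (1/(fρ)) ∂P/∂x
u_g = −(1.6×10⁻³)/(−4.99×10⁻⁵ × 1.06) = 30.3 m/s;  v_g = (−0.71×10⁻³)/(−4.99×10⁻⁵ × 1.06) = 13.4 m/s
|V_g| = √(u_g² + v_g²) = 33.1 m/s

33.1 m/s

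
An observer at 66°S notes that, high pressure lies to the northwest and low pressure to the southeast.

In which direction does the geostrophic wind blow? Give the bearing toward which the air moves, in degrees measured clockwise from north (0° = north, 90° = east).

045°

The pressure-gradient force points toward the southeast (bearing 135°).
Geostrophic balance: in the Southern Hemisphere the Coriolis force deflects motion to the left, so the geostrophic wind blows 90° to the left of the pressure-gradient force (low pressure on the right).
Rotating 135° by 90° counterclockwise gives 045° — the wind blows toward the northeast.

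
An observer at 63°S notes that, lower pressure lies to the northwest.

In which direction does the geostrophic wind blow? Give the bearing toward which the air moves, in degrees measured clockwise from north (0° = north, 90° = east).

225°

The pressure-gradient force points toward the northwest (bearing 315°).
Geostrophic balance: in the Southern Hemisphere the Coriolis force deflects motion to the left, so the geostrophic wind blows 90° to the left of the pressure-gradient force (low pressure on the right).
Rotating 315° by 90° counterclockwise gives 225° — the wind blows toward the southwest.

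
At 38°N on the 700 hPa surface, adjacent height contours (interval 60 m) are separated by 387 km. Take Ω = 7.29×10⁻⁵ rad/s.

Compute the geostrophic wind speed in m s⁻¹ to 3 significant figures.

Coriolis parameter at 38°N:
f = 2Ω sin φ = 2 × 7.29×10⁻⁵ × sin 38° = 8.98×10⁻⁵ s⁻¹
Height gradient: |∂Z/∂n| = 60 m / 387000 m = 1.55×10⁻⁴
On a pressure surface, geostrophic balance gives V_g = (g/f)|∂Z/∂n|:
V_g = 9.81 × 1.55×10⁻⁴ / 8.98×10⁻⁵ = 16.9 m/s

16.9 m s⁻¹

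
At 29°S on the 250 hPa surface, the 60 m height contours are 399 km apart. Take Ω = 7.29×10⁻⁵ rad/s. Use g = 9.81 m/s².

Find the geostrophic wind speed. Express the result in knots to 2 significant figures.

41 knots

Coriolis parameter at 29°S:
f = 2Ω sin φ = 2 × 7.29×10⁻⁵ × sin 29° = 7.07×10⁻⁵ s⁻¹
Height gradient: |∂Z/∂n| = 60 m / 399000 m = 1.50×10⁻⁴
On a pressure surface, geostrophic balance gives V_g = (g/f)|∂Z/∂n|:
V_g = 9.81 × 1.50×10⁻⁴ / 7.07×10⁻⁵ = 20.9 m/s
Converting: 20.9 m/s × 1.944 = 41 knots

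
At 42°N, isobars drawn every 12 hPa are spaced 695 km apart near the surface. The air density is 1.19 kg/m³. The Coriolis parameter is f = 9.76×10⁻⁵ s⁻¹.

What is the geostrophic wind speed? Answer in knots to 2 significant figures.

29 knots

Pressure gradient: |∂P/∂n| = 1200 Pa / 695000 m = 1.73×10⁻³ Pa/m
Geostrophic balance (pressure-gradient force = Coriolis force):
V_g = (1/(fρ)) |∂P/∂n| = 1.73×10⁻³ / (9.76×10⁻⁵ × 1.19) = 14.9 m/s
Converting: 14.9 m/s × 1.944 = 29 knots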